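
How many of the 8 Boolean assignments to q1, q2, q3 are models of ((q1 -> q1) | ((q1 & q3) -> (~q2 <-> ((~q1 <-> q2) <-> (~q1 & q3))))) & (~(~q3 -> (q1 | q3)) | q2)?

Initial set: {(((q1 -> q1) | ((q1 & q3) -> (~q2 <-> ((~q1 <-> q2) <-> (~q1 & q3))))) & (~(~q3 -> (q1 | q3)) | q2))}.
(((q1 -> q1) | ((q1 & q3) -> (~q2 <-> ((~q1 <-> q2) <-> (~q1 & q3))))) & (~(~q3 -> (q1 | q3)) | q2)): α-rule — add ((q1 -> q1) | ((q1 & q3) -> (~q2 <-> ((~q1 <-> q2) <-> (~q1 & q3))))), (~(~q3 -> (q1 | q3)) | q2).
((q1 -> q1) | ((q1 & q3) -> (~q2 <-> ((~q1 <-> q2) <-> (~q1 & q3))))): β-rule — branch into (q1 -> q1)  //  ((q1 & q3) -> (~q2 <-> ((~q1 <-> q2) <-> (~q1 & q3)))).
  branch 1 (add (q1 -> q1)):
    (~(~q3 -> (q1 | q3)) | q2): β-rule — branch into ~(~q3 -> (q1 | q3))  //  q2.
      branch 1.1 (add ~(~q3 -> (q1 | q3))):
        ~(~q3 -> (q1 | q3)): α-rule — add ~q3, ~(q1 | q3).
        ~(q1 | q3): α-rule — add ~q1, ~q3.
        (q1 -> q1): β-rule — branch into ~q1  //  q1.
          branch 1.1.1 (add ~q1):
            ○ open, literals {q1=0, q3=0}.
          branch 1.1.2 (add q1):
            × closes — contains both q1 and ~q1.
      branch 1.2 (add q2):
        (q1 -> q1): β-rule — branch into ~q1  //  q1.
          branch 1.2.1 (add ~q1):
            ○ open, literals {q1=0, q2=1}.
          branch 1.2.2 (add q1):
            ○ open, literals {q1=1, q2=1}.
  branch 2 (add ((q1 & q3) -> (~q2 <-> ((~q1 <-> q2) <-> (~q1 & q3))))):
    (~(~q3 -> (q1 | q3)) | q2): β-rule — branch into ~(~q3 -> (q1 | q3))  //  q2.
      branch 2.1 (add ~(~q3 -> (q1 | q3))):
        ~(~q3 -> (q1 | q3)): α-rule — add ~q3, ~(q1 | q3).
        ~(q1 | q3): α-rule — add ~q1, ~q3.
        ((q1 & q3) -> (~q2 <-> ((~q1 <-> q2) <-> (~q1 & q3)))): β-rule — branch into ~(q1 & q3)  //  (~q2 <-> ((~q1 <-> q2) <-> (~q1 & q3))).
          branch 2.1.1 (add ~(q1 & q3)):
            ~(q1 & q3): β-rule — branch into ~q1  //  ~q3.
              branch 2.1.1.1 (add ~q1):
                ○ open, literals {q1=0, q3=0}.
              branch 2.1.1.2 (add ~q3):
                ○ open, literals {q1=0, q3=0}.
          branch 2.1.2 (add (~q2 <-> ((~q1 <-> q2) <-> (~q1 & q3)))):
            (~q2 <-> ((~q1 <-> q2) <-> (~q1 & q3))): β-rule — branch into ~q2, ((~q1 <-> q2) <-> (~q1 & q3))  //  ~~q2, ~((~q1 <-> q2) <-> (~q1 & q3)).
              branch 2.1.2.1 (add ~q2, ((~q1 <-> q2) <-> (~q1 & q3))):
                ((~q1 <-> q2) <-> (~q1 & q3)): β-rule — branch into (~q1 <-> q2), (~q1 & q3)  //  ~(~q1 <-> q2), ~(~q1 & q3).
                  branch 2.1.2.1.1 (add (~q1 <-> q2), (~q1 & q3)):
                    (~q1 & q3): α-rule — add ~q1, q3.
                    × closes — contains both q3 and ~q3.
                  branch 2.1.2.1.2 (add ~(~q1 <-> q2), ~(~q1 & q3)):
                    ~(~q1 <-> q2): β-rule — branch into ~q1, ~q2  //  ~~q1, q2.
                      branch 2.1.2.1.2.1 (add ~q1, ~q2):
                        ~(~q1 & q3): β-rule — branch into ~~q1  //  ~q3.
                          branch 2.1.2.1.2.1.1 (add ~~q1):
                            × closes — contains both q1 and ~q1.
                          branch 2.1.2.1.2.1.2 (add ~q3):
                            ○ open, literals {q1=0, q2=0, q3=0}.
                      branch 2.1.2.1.2.2 (add ~~q1, q2):
                        × closes — contains both q1 and ~q1.
              branch 2.1.2.2 (add ~~q2, ~((~q1 <-> q2) <-> (~q1 & q3))):
                ~((~q1 <-> q2) <-> (~q1 & q3)): β-rule — branch into (~q1 <-> q2), ~(~q1 & q3)  //  ~(~q1 <-> q2), (~q1 & q3).
                  branch 2.1.2.2.1 (add (~q1 <-> q2), ~(~q1 & q3)):
                    (~q1 <-> q2): β-rule — branch into ~q1, q2  //  ~~q1, ~q2.
                      branch 2.1.2.2.1.1 (add ~q1, q2):
                        ~(~q1 & q3): β-rule — branch into ~~q1  //  ~q3.
                          branch 2.1.2.2.1.1.1 (add ~~q1):
                            × closes — contains both q1 and ~q1.
                          branch 2.1.2.2.1.1.2 (add ~q3):
                            ○ open, literals {q1=0, q2=1, q3=0}.
                      branch 2.1.2.2.1.2 (add ~~q1, ~q2):
                        × closes — contains both q1 and ~q1.
                  branch 2.1.2.2.2 (add ~(~q1 <-> q2), (~q1 & q3)):
                    (~q1 & q3): α-rule — add ~q1, q3.
                    × closes — contains both q3 and ~q3.
      branch 2.2 (add q2):
        ((q1 & q3) -> (~q2 <-> ((~q1 <-> q2) <-> (~q1 & q3)))): β-rule — branch into ~(q1 & q3)  //  (~q2 <-> ((~q1 <-> q2) <-> (~q1 & q3))).
          branch 2.2.1 (add ~(q1 & q3)):
            ~(q1 & q3): β-rule — branch into ~q1  //  ~q3.
              branch 2.2.1.1 (add ~q1):
                ○ open, literals {q1=0, q2=1}.
              branch 2.2.1.2 (add ~q3):
                ○ open, literals {q2=1, q3=0}.
          branch 2.2.2 (add (~q2 <-> ((~q1 <-> q2) <-> (~q1 & q3)))):
            (~q2 <-> ((~q1 <-> q2) <-> (~q1 & q3))): β-rule — branch into ~q2, ((~q1 <-> q2) <-> (~q1 & q3))  //  ~~q2, ~((~q1 <-> q2) <-> (~q1 & q3)).
              branch 2.2.2.1 (add ~q2, ((~q1 <-> q2) <-> (~q1 & q3))):
                × closes — contains both q2 and ~q2.
              branch 2.2.2.2 (add ~~q2, ~((~q1 <-> q2) <-> (~q1 & q3))):
                ~((~q1 <-> q2) <-> (~q1 & q3)): β-rule — branch into (~q1 <-> q2), ~(~q1 & q3)  //  ~(~q1 <-> q2), (~q1 & q3).
                  branch 2.2.2.2.1 (add (~q1 <-> q2), ~(~q1 & q3)):
                    (~q1 <-> q2): β-rule — branch into ~q1, q2  //  ~~q1, ~q2.
                      branch 2.2.2.2.1.1 (add ~q1, q2):
                        ~(~q1 & q3): β-rule — branch into ~~q1  //  ~q3.
                          branch 2.2.2.2.1.1.1 (add ~~q1):
                            × closes — contains both q1 and ~q1.
                          branch 2.2.2.2.1.1.2 (add ~q3):
                            ○ open, literals {q1=0, q2=1, q3=0}.
                      branch 2.2.2.2.1.2 (add ~~q1, ~q2):
                        × closes — contains both q2 and ~q2.
                  branch 2.2.2.2.2 (add ~(~q1 <-> q2), (~q1 & q3)):
                    (~q1 & q3): α-rule — add ~q1, q3.
                    ~(~q1 <-> q2): β-rule — branch into ~q1, ~q2  //  ~~q1, q2.
                      branch 2.2.2.2.2.1 (add ~q1, ~q2):
                        × closes — contains both q2 and ~q2.
                      branch 2.2.2.2.2.2 (add ~~q1, q2):
                        × closes — contains both q1 and ~q1.
12 branches closed, 10 open.
Each open branch fixes some atoms; the unmentioned ones are free. Counting distinct full assignments: branch {q1=0, q3=0} (q2) contributes 2 new; branch {q1=0, q2=1} (q3) contributes 1 new; branch {q1=1, q2=1} (q3) contributes 2 new; branch {q1=0, q3=0} (q2) contributes 0 new; branch {q1=0, q3=0} (q2) contributes 0 new; branch {q1=0, q2=0, q3=0} (none free) contributes 0 new; branch {q1=0, q2=1, q3=0} (none free) contributes 0 new; branch {q1=0, q2=1} (q3) contributes 0 new; branch {q2=1, q3=0} (q1) contributes 0 new; branch {q1=0, q2=1, q3=0} (none free) contributes 0 new. Total: 5.

5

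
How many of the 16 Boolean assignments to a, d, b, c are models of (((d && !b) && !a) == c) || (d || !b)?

Initial set: {((((d && !b) && !a) == c) || (d || !b))}.
((((d && !b) && !a) == c) || (d || !b)): β-rule — branch into (((d && !b) && !a) == c)  //  (d || !b).
  branch 1 (add (((d && !b) && !a) == c)):
    (((d && !b) && !a) == c): β-rule — branch into ((d && !b) && !a), c  //  !((d && !b) && !a), !c.
      branch 1.1 (add ((d && !b) && !a), c):
        ((d && !b) && !a): α-rule — add (d && !b), !a.
        (d && !b): α-rule — add d, !b.
        ○ open, literals {a=false, b=false, c=true, d=true}.
      branch 1.2 (add !((d && !b) && !a), !c):
        !((d && !b) && !a): β-rule — branch into !(d && !b)  //  !!a.
          branch 1.2.1 (add !(d && !b)):
            !(d && !b): β-rule — branch into !d  //  !!b.
              branch 1.2.1.1 (add !d):
                ○ open, literals {c=false, d=false}.
              branch 1.2.1.2 (add !!b):
                ○ open, literals {b=true, c=false}.
          branch 1.2.2 (add !!a):
            ○ open, literals {a=true, c=false}.
  branch 2 (add (d || !b)):
    (d || !b): β-rule — branch into d  //  !b.
      branch 2.1 (add d):
        ○ open, literals {d=true}.
      branch 2.2 (add !b):
        ○ open, literals {b=false}.
0 branches closed, 6 open.
Each open branch fixes some atoms; the unmentioned ones are free. Counting distinct full assignments: branch {a=false, b=false, c=true, d=true} (none free) contributes 1 new; branch {c=false, d=false} (a, b) contributes 4 new; branch {b=true, c=false} (a, d) contributes 2 new; branch {a=true, c=false} (d, b) contributes 1 new; branch {d=true} (a, b, c) contributes 4 new; branch {b=false} (a, d, c) contributes 2 new. Total: 14.

14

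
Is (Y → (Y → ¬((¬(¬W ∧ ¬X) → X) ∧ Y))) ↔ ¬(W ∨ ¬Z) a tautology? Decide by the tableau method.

Not valid

Assume the negation and expand:
Initial set: {¬((Y → (Y → ¬((¬(¬W ∧ ¬X) → X) ∧ Y))) ↔ ¬(W ∨ ¬Z))}.
¬((Y → (Y → ¬((¬(¬W ∧ ¬X) → X) ∧ Y))) ↔ ¬(W ∨ ¬Z)): β-rule — branch into (Y → (Y → ¬((¬(¬W ∧ ¬X) → X) ∧ Y))), ¬¬(W ∨ ¬Z)  //  ¬(Y → (Y → ¬((¬(¬W ∧ ¬X) → X) ∧ Y))), ¬(W ∨ ¬Z).
  branch 1 (add (Y → (Y → ¬((¬(¬W ∧ ¬X) → X) ∧ Y))), ¬¬(W ∨ ¬Z)):
    (Y → (Y → ¬((¬(¬W ∧ ¬X) → X) ∧ Y))): β-rule — branch into ¬Y  //  (Y → ¬((¬(¬W ∧ ¬X) → X) ∧ Y)).
      branch 1.1 (add ¬Y):
        ¬¬(W ∨ ¬Z): β-rule — branch into W  //  ¬Z.
          branch 1.1.1 (add W):
            ○ open, literals {W=T, Y=F}.
          branch 1.1.2 (add ¬Z):
            ○ open, literals {Y=F, Z=F}.
      branch 1.2 (add (Y → ¬((¬(¬W ∧ ¬X) → X) ∧ Y))):
        ¬¬(W ∨ ¬Z): β-rule — branch into W  //  ¬Z.
          branch 1.2.1 (add W):
            (Y → ¬((¬(¬W ∧ ¬X) → X) ∧ Y)): β-rule — branch into ¬Y  //  ¬((¬(¬W ∧ ¬X) → X) ∧ Y).
              branch 1.2.1.1 (add ¬Y):
                ○ open, literals {W=T, Y=F}.
              branch 1.2.1.2 (add ¬((¬(¬W ∧ ¬X) → X) ∧ Y)):
                ¬((¬(¬W ∧ ¬X) → X) ∧ Y): β-rule — branch into ¬(¬(¬W ∧ ¬X) → X)  //  ¬Y.
                  branch 1.2.1.2.1 (add ¬(¬(¬W ∧ ¬X) → X)):
                    ¬(¬(¬W ∧ ¬X) → X): α-rule — add ¬(¬W ∧ ¬X), ¬X.
                    ¬(¬W ∧ ¬X): β-rule — branch into ¬¬W  //  ¬¬X.
                      branch 1.2.1.2.1.1 (add ¬¬W):
                        ○ open, literals {W=T, X=F}.
                      branch 1.2.1.2.1.2 (add ¬¬X):
                        × closes — contains both X and ¬X.
                  branch 1.2.1.2.2 (add ¬Y):
                    ○ open, literals {W=T, Y=F}.
          branch 1.2.2 (add ¬Z):
            (Y → ¬((¬(¬W ∧ ¬X) → X) ∧ Y)): β-rule — branch into ¬Y  //  ¬((¬(¬W ∧ ¬X) → X) ∧ Y).
              branch 1.2.2.1 (add ¬Y):
                ○ open, literals {Y=F, Z=F}.
              branch 1.2.2.2 (add ¬((¬(¬W ∧ ¬X) → X) ∧ Y)):
                ¬((¬(¬W ∧ ¬X) → X) ∧ Y): β-rule — branch into ¬(¬(¬W ∧ ¬X) → X)  //  ¬Y.
                  branch 1.2.2.2.1 (add ¬(¬(¬W ∧ ¬X) → X)):
                    ¬(¬(¬W ∧ ¬X) → X): α-rule — add ¬(¬W ∧ ¬X), ¬X.
                    ¬(¬W ∧ ¬X): β-rule — branch into ¬¬W  //  ¬¬X.
                      branch 1.2.2.2.1.1 (add ¬¬W):
                        ○ open, literals {W=T, X=F, Z=F}.
                      branch 1.2.2.2.1.2 (add ¬¬X):
                        × closes — contains both X and ¬X.
                  branch 1.2.2.2.2 (add ¬Y):
                    ○ open, literals {Y=F, Z=F}.
  branch 2 (add ¬(Y → (Y → ¬((¬(¬W ∧ ¬X) → X) ∧ Y))), ¬(W ∨ ¬Z)):
    ¬(Y → (Y → ¬((¬(¬W ∧ ¬X) → X) ∧ Y))): α-rule — add Y, ¬(Y → ¬((¬(¬W ∧ ¬X) → X) ∧ Y)).
    ¬(W ∨ ¬Z): α-rule — add ¬W, ¬¬Z.
    ¬(Y → ¬((¬(¬W ∧ ¬X) → X) ∧ Y)): α-rule — add Y, ¬¬((¬(¬W ∧ ¬X) → X) ∧ Y).
    ¬¬((¬(¬W ∧ ¬X) → X) ∧ Y): α-rule — add (¬(¬W ∧ ¬X) → X), Y.
    (¬(¬W ∧ ¬X) → X): β-rule — branch into ¬¬(¬W ∧ ¬X)  //  X.
      branch 2.1 (add ¬¬(¬W ∧ ¬X)):
        ¬¬(¬W ∧ ¬X): α-rule — add ¬W, ¬X.
        ○ open, literals {W=F, X=F, Y=T, Z=T}.
      branch 2.2 (add X):
        ○ open, literals {W=F, X=T, Y=T, Z=T}.
2 branches closed, 10 open.
An open branch gives a countermodel: W=T, Y=F (unmentioned atoms arbitrary); under it the original formula is false.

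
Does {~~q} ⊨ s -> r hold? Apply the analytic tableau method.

Initial set: {T ~~q; F (s -> r)}.
T ~~q: drop double negation, giving T q.
F (s -> r): α-rule — add T s, F r.
○ open, literals {q=1, r=0, s=1}.
0 branches closed, 1 open.
An open branch gives a countermodel: q=1, r=0, s=1 (unmentioned atoms arbitrary); the premises hold there but the conclusion fails.

No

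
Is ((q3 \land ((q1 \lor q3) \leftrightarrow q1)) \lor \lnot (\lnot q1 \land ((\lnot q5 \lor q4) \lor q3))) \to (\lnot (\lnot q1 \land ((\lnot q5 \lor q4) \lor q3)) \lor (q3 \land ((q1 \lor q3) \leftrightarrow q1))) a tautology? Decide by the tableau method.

Assume the negation and expand:
Initial set: {\lnot (((q3 \land ((q1 \lor q3) \leftrightarrow q1)) \lor \lnot (\lnot q1 \land ((\lnot q5 \lor q4) \lor q3))) \to (\lnot (\lnot q1 \land ((\lnot q5 \lor q4) \lor q3)) \lor (q3 \land ((q1 \lor q3) \leftrightarrow q1))))}.
\lnot (((q3 \land ((q1 \lor q3) \leftrightarrow q1)) \lor \lnot (\lnot q1 \land ((\lnot q5 \lor q4) \lor q3))) \to (\lnot (\lnot q1 \land ((\lnot q5 \lor q4) \lor q3)) \lor (q3 \land ((q1 \lor q3) \leftrightarrow q1)))): α-rule — add ((q3 \land ((q1 \lor q3) \leftrightarrow q1)) \lor \lnot (\lnot q1 \land ((\lnot q5 \lor q4) \lor q3))), \lnot (\lnot (\lnot q1 \land ((\lnot q5 \lor q4) \lor q3)) \lor (q3 \land ((q1 \lor q3) \leftrightarrow q1))).
\lnot (\lnot (\lnot q1 \land ((\lnot q5 \lor q4) \lor q3)) \lor (q3 \land ((q1 \lor q3) \leftrightarrow q1))): α-rule — add \lnot \lnot (\lnot q1 \land ((\lnot q5 \lor q4) \lor q3)), \lnot (q3 \land ((q1 \lor q3) \leftrightarrow q1)).
\lnot \lnot (\lnot q1 \land ((\lnot q5 \lor q4) \lor q3)): α-rule — add \lnot q1, ((\lnot q5 \lor q4) \lor q3).
((q3 \land ((q1 \lor q3) \leftrightarrow q1)) \lor \lnot (\lnot q1 \land ((\lnot q5 \lor q4) \lor q3))): β-rule — branch into (q3 \land ((q1 \lor q3) \leftrightarrow q1))  //  \lnot (\lnot q1 \land ((\lnot q5 \lor q4) \lor q3)).
  branch 1 (add (q3 \land ((q1 \lor q3) \leftrightarrow q1))):
    (q3 \land ((q1 \lor q3) \leftrightarrow q1)): α-rule — add q3, ((q1 \lor q3) \leftrightarrow q1).
    \lnot (q3 \land ((q1 \lor q3) \leftrightarrow q1)): β-rule — branch into \lnot q3  //  \lnot ((q1 \lor q3) \leftrightarrow q1).
      branch 1.1 (add \lnot q3):
        × closes — contains both q3 and \lnot q3.
      branch 1.2 (add \lnot ((q1 \lor q3) \leftrightarrow q1)):
        ((\lnot q5 \lor q4) \lor q3): β-rule — branch into (\lnot q5 \lor q4)  //  q3.
          branch 1.2.1 (add (\lnot q5 \lor q4)):
            ((q1 \lor q3) \leftrightarrow q1): β-rule — branch into (q1 \lor q3), q1  //  \lnot (q1 \lor q3), \lnot q1.
              branch 1.2.1.1 (add (q1 \lor q3), q1):
                × closes — contains both q1 and \lnot q1.
              branch 1.2.1.2 (add \lnot (q1 \lor q3), \lnot q1):
                \lnot (q1 \lor q3): α-rule — add \lnot q1, \lnot q3.
                × closes — contains both q3 and \lnot q3.
          branch 1.2.2 (add q3):
            ((q1 \lor q3) \leftrightarrow q1): β-rule — branch into (q1 \lor q3), q1  //  \lnot (q1 \lor q3), \lnot q1.
              branch 1.2.2.1 (add (q1 \lor q3), q1):
                × closes — contains both q1 and \lnot q1.
              branch 1.2.2.2 (add \lnot (q1 \lor q3), \lnot q1):
                \lnot (q1 \lor q3): α-rule — add \lnot q1, \lnot q3.
                × closes — contains both q3 and \lnot q3.
  branch 2 (add \lnot (\lnot q1 \land ((\lnot q5 \lor q4) \lor q3))):
    \lnot (q3 \land ((q1 \lor q3) \leftrightarrow q1)): β-rule — branch into \lnot q3  //  \lnot ((q1 \lor q3) \leftrightarrow q1).
      branch 2.1 (add \lnot q3):
        ((\lnot q5 \lor q4) \lor q3): β-rule — branch into (\lnot q5 \lor q4)  //  q3.
          branch 2.1.1 (add (\lnot q5 \lor q4)):
            \lnot (\lnot q1 \land ((\lnot q5 \lor q4) \lor q3)): β-rule — branch into \lnot \lnot q1  //  \lnot ((\lnot q5 \lor q4) \lor q3).
              branch 2.1.1.1 (add \lnot \lnot q1):
                × closes — contains both q1 and \lnot q1.
              branch 2.1.1.2 (add \lnot ((\lnot q5 \lor q4) \lor q3)):
                \lnot ((\lnot q5 \lor q4) \lor q3): α-rule — add \lnot (\lnot q5 \lor q4), \lnot q3.
                \lnot (\lnot q5 \lor q4): α-rule — add \lnot \lnot q5, \lnot q4.
                (\lnot q5 \lor q4): β-rule — branch into \lnot q5  //  q4.
                  branch 2.1.1.2.1 (add \lnot q5):
                    × closes — contains both q5 and \lnot q5.
                  branch 2.1.1.2.2 (add q4):
                    × closes — contains both q4 and \lnot q4.
          branch 2.1.2 (add q3):
            × closes — contains both q3 and \lnot q3.
      branch 2.2 (add \lnot ((q1 \lor q3) \leftrightarrow q1)):
        ((\lnot q5 \lor q4) \lor q3): β-rule — branch into (\lnot q5 \lor q4)  //  q3.
          branch 2.2.1 (add (\lnot q5 \lor q4)):
            \lnot (\lnot q1 \land ((\lnot q5 \lor q4) \lor q3)): β-rule — branch into \lnot \lnot q1  //  \lnot ((\lnot q5 \lor q4) \lor q3).
              branch 2.2.1.1 (add \lnot \lnot q1):
                × closes — contains both q1 and \lnot q1.
              branch 2.2.1.2 (add \lnot ((\lnot q5 \lor q4) \lor q3)):
                \lnot ((\lnot q5 \lor q4) \lor q3): α-rule — add \lnot (\lnot q5 \lor q4), \lnot q3.
                \lnot (\lnot q5 \lor q4): α-rule — add \lnot \lnot q5, \lnot q4.
                \lnot ((q1 \lor q3) \leftrightarrow q1): β-rule — branch into (q1 \lor q3), \lnot q1  //  \lnot (q1 \lor q3), q1.
                  branch 2.2.1.2.1 (add (q1 \lor q3), \lnot q1):
                    (\lnot q5 \lor q4): β-rule — branch into \lnot q5  //  q4.
                      branch 2.2.1.2.1.1 (add \lnot q5):
                        × closes — contains both q5 and \lnot q5.
                      branch 2.2.1.2.1.2 (add q4):
                        × closes — contains both q4 and \lnot q4.
                  branch 2.2.1.2.2 (add \lnot (q1 \lor q3), q1):
                    × closes — contains both q1 and \lnot q1.
          branch 2.2.2 (add q3):
            \lnot (\lnot q1 \land ((\lnot q5 \lor q4) \lor q3)): β-rule — branch into \lnot \lnot q1  //  \lnot ((\lnot q5 \lor q4) \lor q3).
              branch 2.2.2.1 (add \lnot \lnot q1):
                × closes — contains both q1 and \lnot q1.
              branch 2.2.2.2 (add \lnot ((\lnot q5 \lor q4) \lor q3)):
                \lnot ((\lnot q5 \lor q4) \lor q3): α-rule — add \lnot (\lnot q5 \lor q4), \lnot q3.
                × closes — contains both q3 and \lnot q3.
All 15 branches close.
Every branch closed, so the negation is unsatisfiable and the formula is valid.

Valid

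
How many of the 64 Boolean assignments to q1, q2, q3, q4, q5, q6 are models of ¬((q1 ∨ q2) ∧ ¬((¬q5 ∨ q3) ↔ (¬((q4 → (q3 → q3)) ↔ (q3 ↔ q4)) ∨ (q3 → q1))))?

Initial set: {¬((q1 ∨ q2) ∧ ¬((¬q5 ∨ q3) ↔ (¬((q4 → (q3 → q3)) ↔ (q3 ↔ q4)) ∨ (q3 → q1))))}.
¬((q1 ∨ q2) ∧ ¬((¬q5 ∨ q3) ↔ (¬((q4 → (q3 → q3)) ↔ (q3 ↔ q4)) ∨ (q3 → q1)))): β-rule — branch into ¬(q1 ∨ q2)  //  ¬¬((¬q5 ∨ q3) ↔ (¬((q4 → (q3 → q3)) ↔ (q3 ↔ q4)) ∨ (q3 → q1))).
  branch 1 (add ¬(q1 ∨ q2)):
    ¬(q1 ∨ q2): α-rule — add ¬q1, ¬q2.
    ○ open, literals {q1=0, q2=0}.
  branch 2 (add ¬¬((¬q5 ∨ q3) ↔ (¬((q4 → (q3 → q3)) ↔ (q3 ↔ q4)) ∨ (q3 → q1)))):
    ¬¬((¬q5 ∨ q3) ↔ (¬((q4 → (q3 → q3)) ↔ (q3 ↔ q4)) ∨ (q3 → q1))): β-rule — branch into (¬q5 ∨ q3), (¬((q4 → (q3 → q3)) ↔ (q3 ↔ q4)) ∨ (q3 → q1))  //  ¬(¬q5 ∨ q3), ¬(¬((q4 → (q3 → q3)) ↔ (q3 ↔ q4)) ∨ (q3 → q1)).
      branch 2.1 (add (¬q5 ∨ q3), (¬((q4 → (q3 → q3)) ↔ (q3 ↔ q4)) ∨ (q3 → q1))):
        (¬q5 ∨ q3): β-rule — branch into ¬q5  //  q3.
          branch 2.1.1 (add ¬q5):
            (¬((q4 → (q3 → q3)) ↔ (q3 ↔ q4)) ∨ (q3 → q1)): β-rule — branch into ¬((q4 → (q3 → q3)) ↔ (q3 ↔ q4))  //  (q3 → q1).
              branch 2.1.1.1 (add ¬((q4 → (q3 → q3)) ↔ (q3 ↔ q4))):
                ¬((q4 → (q3 → q3)) ↔ (q3 ↔ q4)): β-rule — branch into (q4 → (q3 → q3)), ¬(q3 ↔ q4)  //  ¬(q4 → (q3 → q3)), (q3 ↔ q4).
                  branch 2.1.1.1.1 (add (q4 → (q3 → q3)), ¬(q3 ↔ q4)):
                    (q4 → (q3 → q3)): β-rule — branch into ¬q4  //  (q3 → q3).
                      branch 2.1.1.1.1.1 (add ¬q4):
                        ¬(q3 ↔ q4): β-rule — branch into q3, ¬q4  //  ¬q3, q4.
                          branch 2.1.1.1.1.1.1 (add q3, ¬q4):
                            ○ open, literals {q3=1, q4=0, q5=0}.
                          branch 2.1.1.1.1.1.2 (add ¬q3, q4):
                            × closes — contains both q4 and ¬q4.
                      branch 2.1.1.1.1.2 (add (q3 → q3)):
                        ¬(q3 ↔ q4): β-rule — branch into q3, ¬q4  //  ¬q3, q4.
                          branch 2.1.1.1.1.2.1 (add q3, ¬q4):
                            (q3 → q3): β-rule — branch into ¬q3  //  q3.
                              branch 2.1.1.1.1.2.1.1 (add ¬q3):
                                × closes — contains both q3 and ¬q3.
                              branch 2.1.1.1.1.2.1.2 (add q3):
                                ○ open, literals {q3=1, q4=0, q5=0}.
                          branch 2.1.1.1.1.2.2 (add ¬q3, q4):
                            (q3 → q3): β-rule — branch into ¬q3  //  q3.
                              branch 2.1.1.1.1.2.2.1 (add ¬q3):
                                ○ open, literals {q3=0, q4=1, q5=0}.
                              branch 2.1.1.1.1.2.2.2 (add q3):
                                × closes — contains both q3 and ¬q3.
                  branch 2.1.1.1.2 (add ¬(q4 → (q3 → q3)), (q3 ↔ q4)):
                    ¬(q4 → (q3 → q3)): α-rule — add q4, ¬(q3 → q3).
                    ¬(q3 → q3): α-rule — add q3, ¬q3.
                    × closes — contains both q3 and ¬q3.
              branch 2.1.1.2 (add (q3 → q1)):
                (q3 → q1): β-rule — branch into ¬q3  //  q1.
                  branch 2.1.1.2.1 (add ¬q3):
                    ○ open, literals {q3=0, q5=0}.
                  branch 2.1.1.2.2 (add q1):
                    ○ open, literals {q1=1, q5=0}.
          branch 2.1.2 (add q3):
            (¬((q4 → (q3 → q3)) ↔ (q3 ↔ q4)) ∨ (q3 → q1)): β-rule — branch into ¬((q4 → (q3 → q3)) ↔ (q3 ↔ q4))  //  (q3 → q1).
              branch 2.1.2.1 (add ¬((q4 → (q3 → q3)) ↔ (q3 ↔ q4))):
                ¬((q4 → (q3 → q3)) ↔ (q3 ↔ q4)): β-rule — branch into (q4 → (q3 → q3)), ¬(q3 ↔ q4)  //  ¬(q4 → (q3 → q3)), (q3 ↔ q4).
                  branch 2.1.2.1.1 (add (q4 → (q3 → q3)), ¬(q3 ↔ q4)):
                    (q4 → (q3 → q3)): β-rule — branch into ¬q4  //  (q3 → q3).
                      branch 2.1.2.1.1.1 (add ¬q4):
                        ¬(q3 ↔ q4): β-rule — branch into q3, ¬q4  //  ¬q3, q4.
                          branch 2.1.2.1.1.1.1 (add q3, ¬q4):
                            ○ open, literals {q3=1, q4=0}.
                          branch 2.1.2.1.1.1.2 (add ¬q3, q4):
                            × closes — contains both q3 and ¬q3.
                      branch 2.1.2.1.1.2 (add (q3 → q3)):
                        ¬(q3 ↔ q4): β-rule — branch into q3, ¬q4  //  ¬q3, q4.
                          branch 2.1.2.1.1.2.1 (add q3, ¬q4):
                            (q3 → q3): β-rule — branch into ¬q3  //  q3.
                              branch 2.1.2.1.1.2.1.1 (add ¬q3):
                                × closes — contains both q3 and ¬q3.
                              branch 2.1.2.1.1.2.1.2 (add q3):
                                ○ open, literals {q3=1, q4=0}.
                          branch 2.1.2.1.1.2.2 (add ¬q3, q4):
                            × closes — contains both q3 and ¬q3.
                  branch 2.1.2.1.2 (add ¬(q4 → (q3 → q3)), (q3 ↔ q4)):
                    ¬(q4 → (q3 → q3)): α-rule — add q4, ¬(q3 → q3).
                    ¬(q3 → q3): α-rule — add q3, ¬q3.
                    × closes — contains both q3 and ¬q3.
              branch 2.1.2.2 (add (q3 → q1)):
                (q3 → q1): β-rule — branch into ¬q3  //  q1.
                  branch 2.1.2.2.1 (add ¬q3):
                    × closes — contains both q3 and ¬q3.
                  branch 2.1.2.2.2 (add q1):
                    ○ open, literals {q1=1, q3=1}.
      branch 2.2 (add ¬(¬q5 ∨ q3), ¬(¬((q4 → (q3 → q3)) ↔ (q3 ↔ q4)) ∨ (q3 → q1))):
        ¬(¬q5 ∨ q3): α-rule — add ¬¬q5, ¬q3.
        ¬(¬((q4 → (q3 → q3)) ↔ (q3 ↔ q4)) ∨ (q3 → q1)): α-rule — add ¬¬((q4 → (q3 → q3)) ↔ (q3 ↔ q4)), ¬(q3 → q1).
        ¬(q3 → q1): α-rule — add q3, ¬q1.
        × closes — contains both q3 and ¬q3.
10 branches closed, 9 open.
Each open branch fixes some atoms; the unmentioned ones are free. Counting distinct full assignments: branch {q1=0, q2=0} (q3, q4, q5, q6) contributes 16 new; branch {q3=1, q4=0, q5=0} (q1, q2, q6) contributes 6 new; branch {q3=1, q4=0, q5=0} (q1, q2, q6) contributes 0 new; branch {q3=0, q4=1, q5=0} (q1, q2, q6) contributes 6 new; branch {q3=0, q5=0} (q1, q2, q4, q6) contributes 6 new; branch {q1=1, q5=0} (q2, q3, q4, q6) contributes 4 new; branch {q3=1, q4=0} (q1, q2, q5, q6) contributes 6 new; branch {q3=1, q4=0} (q1, q2, q5, q6) contributes 0 new; branch {q1=1, q3=1} (q2, q4, q5, q6) contributes 4 new. Total: 48.

48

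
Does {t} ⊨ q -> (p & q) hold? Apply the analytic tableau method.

Initial set: {t; ~(q -> (p & q))}.
~(q -> (p & q)): α-rule — add q, ~(p & q).
~(p & q): β-rule — branch into ~p  //  ~q.
  branch 1 (add ~p):
    ○ open, literals {p=F, q=T, t=T}.
  branch 2 (add ~q):
    × closes — contains both q and ~q.
1 branch closed, 1 open.
An open branch gives a countermodel: p=F, q=T, t=T (unmentioned atoms arbitrary); the premises hold there but the conclusion fails.

No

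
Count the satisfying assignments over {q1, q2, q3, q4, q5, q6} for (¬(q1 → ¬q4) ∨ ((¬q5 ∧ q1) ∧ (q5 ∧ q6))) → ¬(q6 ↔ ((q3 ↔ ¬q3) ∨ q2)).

56

Initial set: {T ((¬(q1 → ¬q4) ∨ ((¬q5 ∧ q1) ∧ (q5 ∧ q6))) → ¬(q6 ↔ ((q3 ↔ ¬q3) ∨ q2)))}.
T ((¬(q1 → ¬q4) ∨ ((¬q5 ∧ q1) ∧ (q5 ∧ q6))) → ¬(q6 ↔ ((q3 ↔ ¬q3) ∨ q2))): β-rule — branch into F (¬(q1 → ¬q4) ∨ ((¬q5 ∧ q1) ∧ (q5 ∧ q6)))  //  T ¬(q6 ↔ ((q3 ↔ ¬q3) ∨ q2)).
  branch 1 (add F (¬(q1 → ¬q4) ∨ ((¬q5 ∧ q1) ∧ (q5 ∧ q6)))):
    F (¬(q1 → ¬q4) ∨ ((¬q5 ∧ q1) ∧ (q5 ∧ q6))): α-rule — add F ¬(q1 → ¬q4), F ((¬q5 ∧ q1) ∧ (q5 ∧ q6)).
    F ¬(q1 → ¬q4): β-rule — branch into F q1  //  T ¬q4.
      branch 1.1 (add F q1):
        F ((¬q5 ∧ q1) ∧ (q5 ∧ q6)): β-rule — branch into F (¬q5 ∧ q1)  //  F (q5 ∧ q6).
          branch 1.1.1 (add F (¬q5 ∧ q1)):
            F (¬q5 ∧ q1): β-rule — branch into F ¬q5  //  F q1.
              branch 1.1.1.1 (add F ¬q5):
                ○ open, literals {q1=false, q5=true}.
              branch 1.1.1.2 (add F q1):
                ○ open, literals {q1=false}.
          branch 1.1.2 (add F (q5 ∧ q6)):
            F (q5 ∧ q6): β-rule — branch into F q5  //  F q6.
              branch 1.1.2.1 (add F q5):
                ○ open, literals {q1=false, q5=false}.
              branch 1.1.2.2 (add F q6):
                ○ open, literals {q1=false, q6=false}.
      branch 1.2 (add T ¬q4):
        F ((¬q5 ∧ q1) ∧ (q5 ∧ q6)): β-rule — branch into F (¬q5 ∧ q1)  //  F (q5 ∧ q6).
          branch 1.2.1 (add F (¬q5 ∧ q1)):
            F (¬q5 ∧ q1): β-rule — branch into F ¬q5  //  F q1.
              branch 1.2.1.1 (add F ¬q5):
                ○ open, literals {q4=false, q5=true}.
              branch 1.2.1.2 (add F q1):
                ○ open, literals {q1=false, q4=false}.
          branch 1.2.2 (add F (q5 ∧ q6)):
            F (q5 ∧ q6): β-rule — branch into F q5  //  F q6.
              branch 1.2.2.1 (add F q5):
                ○ open, literals {q4=false, q5=false}.
              branch 1.2.2.2 (add F q6):
                ○ open, literals {q4=false, q6=false}.
  branch 2 (add T ¬(q6 ↔ ((q3 ↔ ¬q3) ∨ q2))):
    T ¬(q6 ↔ ((q3 ↔ ¬q3) ∨ q2)): β-rule — branch into T q6, F ((q3 ↔ ¬q3) ∨ q2)  //  F q6, T ((q3 ↔ ¬q3) ∨ q2).
      branch 2.1 (add T q6, F ((q3 ↔ ¬q3) ∨ q2)):
        F ((q3 ↔ ¬q3) ∨ q2): α-rule — add F (q3 ↔ ¬q3), F q2.
        F (q3 ↔ ¬q3): β-rule — branch into T q3, F ¬q3  //  F q3, T ¬q3.
          branch 2.1.1 (add T q3, F ¬q3):
            ○ open, literals {q2=false, q3=true, q6=true}.
          branch 2.1.2 (add F q3, T ¬q3):
            ○ open, literals {q2=false, q3=false, q6=true}.
      branch 2.2 (add F q6, T ((q3 ↔ ¬q3) ∨ q2)):
        T ((q3 ↔ ¬q3) ∨ q2): β-rule — branch into T (q3 ↔ ¬q3)  //  T q2.
          branch 2.2.1 (add T (q3 ↔ ¬q3)):
            T (q3 ↔ ¬q3): β-rule — branch into T q3, T ¬q3  //  F q3, F ¬q3.
              branch 2.2.1.1 (add T q3, T ¬q3):
                × closes — contains both q3 and ¬q3.
              branch 2.2.1.2 (add F q3, F ¬q3):
                × closes — contains both q3 and ¬q3.
          branch 2.2.2 (add T q2):
            ○ open, literals {q2=true, q6=false}.
2 branches closed, 11 open.
Each open branch fixes some atoms; the unmentioned ones are free. Counting distinct full assignments: branch {q1=false, q5=true} (q2, q3, q4, q6) contributes 16 new; branch {q1=false} (q2, q3, q4, q5, q6) contributes 16 new; branch {q1=false, q5=false} (q2, q3, q4, q6) contributes 0 new; branch {q1=false, q6=false} (q2, q3, q4, q5) contributes 0 new; branch {q4=false, q5=true} (q1, q2, q3, q6) contributes 8 new; branch {q1=false, q4=false} (q2, q3, q5, q6) contributes 0 new; branch {q4=false, q5=false} (q1, q2, q3, q6) contributes 8 new; branch {q4=false, q6=false} (q1, q2, q3, q5) contributes 0 new; branch {q2=false, q3=true, q6=true} (q1, q4, q5) contributes 2 new; branch {q2=false, q3=false, q6=true} (q1, q4, q5) contributes 2 new; branch {q2=true, q6=false} (q1, q3, q4, q5) contributes 4 new. Total: 56.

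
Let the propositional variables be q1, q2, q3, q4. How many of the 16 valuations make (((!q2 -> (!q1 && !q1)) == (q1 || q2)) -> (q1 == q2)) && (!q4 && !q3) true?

Initial set: {((((!q2 -> (!q1 && !q1)) == (q1 || q2)) -> (q1 == q2)) && (!q4 && !q3))}.
((((!q2 -> (!q1 && !q1)) == (q1 || q2)) -> (q1 == q2)) && (!q4 && !q3)): α-rule — add (((!q2 -> (!q1 && !q1)) == (q1 || q2)) -> (q1 == q2)), (!q4 && !q3).
(!q4 && !q3): α-rule — add !q4, !q3.
(((!q2 -> (!q1 && !q1)) == (q1 || q2)) -> (q1 == q2)): β-rule — branch into !((!q2 -> (!q1 && !q1)) == (q1 || q2))  //  (q1 == q2).
  branch 1 (add !((!q2 -> (!q1 && !q1)) == (q1 || q2))):
    !((!q2 -> (!q1 && !q1)) == (q1 || q2)): β-rule — branch into (!q2 -> (!q1 && !q1)), !(q1 || q2)  //  !(!q2 -> (!q1 && !q1)), (q1 || q2).
      branch 1.1 (add (!q2 -> (!q1 && !q1)), !(q1 || q2)):
        !(q1 || q2): α-rule — add !q1, !q2.
        (!q2 -> (!q1 && !q1)): β-rule — branch into !!q2  //  (!q1 && !q1).
          branch 1.1.1 (add !!q2):
            × closes — contains both q2 and !q2.
          branch 1.1.2 (add (!q1 && !q1)):
            (!q1 && !q1): α-rule — add !q1, !q1.
            ○ open, literals {q1=0, q2=0, q3=0, q4=0}.
      branch 1.2 (add !(!q2 -> (!q1 && !q1)), (q1 || q2)):
        !(!q2 -> (!q1 && !q1)): α-rule — add !q2, !(!q1 && !q1).
        (q1 || q2): β-rule — branch into q1  //  q2.
          branch 1.2.1 (add q1):
            !(!q1 && !q1): β-rule — branch into !!q1  //  !!q1.
              branch 1.2.1.1 (add !!q1):
                ○ open, literals {q1=1, q2=0, q3=0, q4=0}.
              branch 1.2.1.2 (add !!q1):
                ○ open, literals {q1=1, q2=0, q3=0, q4=0}.
          branch 1.2.2 (add q2):
            × closes — contains both q2 and !q2.
  branch 2 (add (q1 == q2)):
    (q1 == q2): β-rule — branch into q1, q2  //  !q1, !q2.
      branch 2.1 (add q1, q2):
        ○ open, literals {q1=1, q2=1, q3=0, q4=0}.
      branch 2.2 (add !q1, !q2):
        ○ open, literals {q1=0, q2=0, q3=0, q4=0}.
2 branches closed, 5 open.
Each open branch fixes some atoms; the unmentioned ones are free. Counting distinct full assignments: branch {q1=0, q2=0, q3=0, q4=0} (none free) contributes 1 new; branch {q1=1, q2=0, q3=0, q4=0} (none free) contributes 1 new; branch {q1=1, q2=0, q3=0, q4=0} (none free) contributes 0 new; branch {q1=1, q2=1, q3=0, q4=0} (none free) contributes 1 new; branch {q1=0, q2=0, q3=0, q4=0} (none free) contributes 0 new. Total: 3.

3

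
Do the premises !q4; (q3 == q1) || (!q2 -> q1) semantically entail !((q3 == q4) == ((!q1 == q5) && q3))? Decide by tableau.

Initial set: {!q4; ((q3 == q1) || (!q2 -> q1)); !!((q3 == q4) == ((!q1 == q5) && q3))}.
((q3 == q1) || (!q2 -> q1)): β-rule — branch into (q3 == q1)  //  (!q2 -> q1).
  branch 1 (add (q3 == q1)):
    !!((q3 == q4) == ((!q1 == q5) && q3)): β-rule — branch into (q3 == q4), ((!q1 == q5) && q3)  //  !(q3 == q4), !((!q1 == q5) && q3).
      branch 1.1 (add (q3 == q4), ((!q1 == q5) && q3)):
        ((!q1 == q5) && q3): α-rule — add (!q1 == q5), q3.
        (q3 == q1): β-rule — branch into q3, q1  //  !q3, !q1.
          branch 1.1.1 (add q3, q1):
            (q3 == q4): β-rule — branch into q3, q4  //  !q3, !q4.
              branch 1.1.1.1 (add q3, q4):
                × closes — contains both q4 and !q4.
              branch 1.1.1.2 (add !q3, !q4):
                × closes — contains both q3 and !q3.
          branch 1.1.2 (add !q3, !q1):
            × closes — contains both q3 and !q3.
      branch 1.2 (add !(q3 == q4), !((!q1 == q5) && q3)):
        (q3 == q1): β-rule — branch into q3, q1  //  !q3, !q1.
          branch 1.2.1 (add q3, q1):
            !(q3 == q4): β-rule — branch into q3, !q4  //  !q3, q4.
              branch 1.2.1.1 (add q3, !q4):
                !((!q1 == q5) && q3): β-rule — branch into !(!q1 == q5)  //  !q3.
                  branch 1.2.1.1.1 (add !(!q1 == q5)):
                    !(!q1 == q5): β-rule — branch into !q1, !q5  //  !!q1, q5.
                      branch 1.2.1.1.1.1 (add !q1, !q5):
                        × closes — contains both q1 and !q1.
                      branch 1.2.1.1.1.2 (add !!q1, q5):
                        ○ open, literals {q1=true, q3=true, q4=false, q5=true}.
                  branch 1.2.1.1.2 (add !q3):
                    × closes — contains both q3 and !q3.
              branch 1.2.1.2 (add !q3, q4):
                × closes — contains both q3 and !q3.
          branch 1.2.2 (add !q3, !q1):
            !(q3 == q4): β-rule — branch into q3, !q4  //  !q3, q4.
              branch 1.2.2.1 (add q3, !q4):
                × closes — contains both q3 and !q3.
              branch 1.2.2.2 (add !q3, q4):
                × closes — contains both q4 and !q4.
  branch 2 (add (!q2 -> q1)):
    !!((q3 == q4) == ((!q1 == q5) && q3)): β-rule — branch into (q3 == q4), ((!q1 == q5) && q3)  //  !(q3 == q4), !((!q1 == q5) && q3).
      branch 2.1 (add (q3 == q4), ((!q1 == q5) && q3)):
        ((!q1 == q5) && q3): α-rule — add (!q1 == q5), q3.
        (!q2 -> q1): β-rule — branch into !!q2  //  q1.
          branch 2.1.1 (add !!q2):
            (q3 == q4): β-rule — branch into q3, q4  //  !q3, !q4.
              branch 2.1.1.1 (add q3, q4):
                × closes — contains both q4 and !q4.
              branch 2.1.1.2 (add !q3, !q4):
                × closes — contains both q3 and !q3.
          branch 2.1.2 (add q1):
            (q3 == q4): β-rule — branch into q3, q4  //  !q3, !q4.
              branch 2.1.2.1 (add q3, q4):
                × closes — contains both q4 and !q4.
              branch 2.1.2.2 (add !q3, !q4):
                × closes — contains both q3 and !q3.
      branch 2.2 (add !(q3 == q4), !((!q1 == q5) && q3)):
        (!q2 -> q1): β-rule — branch into !!q2  //  q1.
          branch 2.2.1 (add !!q2):
            !(q3 == q4): β-rule — branch into q3, !q4  //  !q3, q4.
              branch 2.2.1.1 (add q3, !q4):
                !((!q1 == q5) && q3): β-rule — branch into !(!q1 == q5)  //  !q3.
                  branch 2.2.1.1.1 (add !(!q1 == q5)):
                    !(!q1 == q5): β-rule — branch into !q1, !q5  //  !!q1, q5.
                      branch 2.2.1.1.1.1 (add !q1, !q5):
                        ○ open, literals {q1=false, q2=true, q3=true, q4=false, q5=false}.
                      branch 2.2.1.1.1.2 (add !!q1, q5):
                        ○ open, literals {q1=true, q2=true, q3=true, q4=false, q5=true}.
                  branch 2.2.1.1.2 (add !q3):
                    × closes — contains both q3 and !q3.
              branch 2.2.1.2 (add !q3, q4):
                × closes — contains both q4 and !q4.
          branch 2.2.2 (add q1):
            !(q3 == q4): β-rule — branch into q3, !q4  //  !q3, q4.
              branch 2.2.2.1 (add q3, !q4):
                !((!q1 == q5) && q3): β-rule — branch into !(!q1 == q5)  //  !q3.
                  branch 2.2.2.1.1 (add !(!q1 == q5)):
                    !(!q1 == q5): β-rule — branch into !q1, !q5  //  !!q1, q5.
                      branch 2.2.2.1.1.1 (add !q1, !q5):
                        × closes — contains both q1 and !q1.
                      branch 2.2.2.1.1.2 (add !!q1, q5):
                        ○ open, literals {q1=true, q3=true, q4=false, q5=true}.
                  branch 2.2.2.1.2 (add !q3):
                    × closes — contains both q3 and !q3.
              branch 2.2.2.2 (add !q3, q4):
                × closes — contains both q4 and !q4.
17 branches closed, 4 open.
An open branch gives a countermodel: q1=true, q3=true, q4=false, q5=true (unmentioned atoms arbitrary); the premises hold there but the conclusion fails.

No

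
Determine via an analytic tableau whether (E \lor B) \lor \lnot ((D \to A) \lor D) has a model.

Satisfiable

Initial set: {((E \lor B) \lor \lnot ((D \to A) \lor D))}.
((E \lor B) \lor \lnot ((D \to A) \lor D)): β-rule — branch into (E \lor B)  //  \lnot ((D \to A) \lor D).
  branch 1 (add (E \lor B)):
    (E \lor B): β-rule — branch into E  //  B.
      branch 1.1 (add E):
        ○ open, literals {E=true}.
      branch 1.2 (add B):
        ○ open, literals {B=true}.
  branch 2 (add \lnot ((D \to A) \lor D)):
    \lnot ((D \to A) \lor D): α-rule — add \lnot (D \to A), \lnot D.
    \lnot (D \to A): α-rule — add D, \lnot A.
    × closes — contains both D and \lnot D.
1 branch closed, 2 open.
An open branch gives a satisfying assignment: E=true.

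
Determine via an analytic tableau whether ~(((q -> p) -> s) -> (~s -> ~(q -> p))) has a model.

Initial set: {~(((q -> p) -> s) -> (~s -> ~(q -> p)))}.
~(((q -> p) -> s) -> (~s -> ~(q -> p))): α-rule — add ((q -> p) -> s), ~(~s -> ~(q -> p)).
~(~s -> ~(q -> p)): α-rule — add ~s, ~~(q -> p).
((q -> p) -> s): β-rule — branch into ~(q -> p)  //  s.
  branch 1 (add ~(q -> p)):
    ~(q -> p): α-rule — add q, ~p.
    ~~(q -> p): β-rule — branch into ~q  //  p.
      branch 1.1 (add ~q):
        × closes — contains both q and ~q.
      branch 1.2 (add p):
        × closes — contains both p and ~p.
  branch 2 (add s):
    × closes — contains both s and ~s.
All 3 branches close.
Every branch closed; the formula is unsatisfiable.

Unsatisfiable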